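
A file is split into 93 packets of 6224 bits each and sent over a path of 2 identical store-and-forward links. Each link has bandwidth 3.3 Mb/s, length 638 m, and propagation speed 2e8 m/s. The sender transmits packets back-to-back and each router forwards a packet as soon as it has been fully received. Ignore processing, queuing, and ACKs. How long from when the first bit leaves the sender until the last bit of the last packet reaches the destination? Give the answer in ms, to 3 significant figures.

177 ms

Per-hop transmission t_tx = L/R = 6224/3300000 = 1.88606 ms.
Per-hop propagation t_prop = 638/200000000 = 0.00319 ms.
Pipeline fill: first packet needs 2·t_tx to clear all hops; remaining 92 packets each add one t_tx.
Total = (2+93-1)·t_tx + 2·t_prop = 94·1.88606 + 2·0.00319 = 177 ms.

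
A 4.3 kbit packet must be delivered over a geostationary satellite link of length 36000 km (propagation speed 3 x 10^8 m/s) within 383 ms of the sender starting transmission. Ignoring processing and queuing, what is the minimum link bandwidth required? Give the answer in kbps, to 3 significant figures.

16.3 kbps

Propagation delay = 36000000 / 300000000 = 120 ms.
Transmission budget = 383 − 120 = 263 ms.
R ≥ L / t_tx = 4300 bits / 0.263 s = 16.3 kbps.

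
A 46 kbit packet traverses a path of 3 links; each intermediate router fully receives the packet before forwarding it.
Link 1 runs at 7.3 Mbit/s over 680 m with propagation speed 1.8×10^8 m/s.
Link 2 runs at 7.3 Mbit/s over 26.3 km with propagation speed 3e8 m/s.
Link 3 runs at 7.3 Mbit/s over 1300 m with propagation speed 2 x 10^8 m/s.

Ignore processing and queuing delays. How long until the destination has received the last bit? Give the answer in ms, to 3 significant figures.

L = 46000 bits.
Transmission delay per hop = L/R = 46000/7300000 = 6.30137 ms; 3 hops → 18.9041 ms.
Propagation delays (d/s per hop): 0.00377778, 0.0876667, 0.0065 ms; sum = 0.0979444 ms.
End-to-end = 19.0 ms.

19.0 ms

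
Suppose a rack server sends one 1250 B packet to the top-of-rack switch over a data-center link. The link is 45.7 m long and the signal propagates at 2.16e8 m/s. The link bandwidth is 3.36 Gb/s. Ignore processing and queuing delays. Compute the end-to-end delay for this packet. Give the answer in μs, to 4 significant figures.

L = 1250 × 8 = 10000 bits.
Transmission delay = L/R = 10000 / 3360000000 = 2.97619 μs.
Propagation delay = d/s = 45.7 m / 216000000 m/s = 0.211574 μs.
Total = 3.188 μs.

3.188 μs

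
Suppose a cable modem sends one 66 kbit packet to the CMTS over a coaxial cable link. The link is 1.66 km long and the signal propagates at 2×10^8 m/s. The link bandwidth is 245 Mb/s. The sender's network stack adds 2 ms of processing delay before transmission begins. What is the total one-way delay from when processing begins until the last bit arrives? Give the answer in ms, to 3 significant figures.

L = 66000 bits.
Transmission delay = L/R = 66000 / 245000000 = 0.269388 ms.
Propagation delay = d/s = 1660 m / 200000000 m/s = 0.0083 ms.
Plus processing delay 2 ms = 2 ms.
Total = 2.28 ms.

2.28 ms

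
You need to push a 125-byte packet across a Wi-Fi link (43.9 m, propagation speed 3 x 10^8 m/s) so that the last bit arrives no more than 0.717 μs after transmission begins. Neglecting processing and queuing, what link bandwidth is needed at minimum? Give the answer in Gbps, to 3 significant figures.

1.75 Gbps

L = 1000 bits.
Propagation delay = 43.9 / 300000000 = 0.146333 μs.
Transmission budget = 0.717 − 0.146333 = 0.570667 μs.
R ≥ L / t_tx = 1000 bits / 5.70667e-07 s = 1.75 Gbps.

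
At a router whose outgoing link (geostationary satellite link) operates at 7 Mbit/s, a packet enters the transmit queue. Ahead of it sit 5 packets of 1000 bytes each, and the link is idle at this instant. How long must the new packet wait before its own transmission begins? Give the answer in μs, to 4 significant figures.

Each queued packet: L/R = 8000/7000000 = 1142.86 μs.
5 queued → 5714.29 μs.
Queuing delay = 5714 μs.

5714 μs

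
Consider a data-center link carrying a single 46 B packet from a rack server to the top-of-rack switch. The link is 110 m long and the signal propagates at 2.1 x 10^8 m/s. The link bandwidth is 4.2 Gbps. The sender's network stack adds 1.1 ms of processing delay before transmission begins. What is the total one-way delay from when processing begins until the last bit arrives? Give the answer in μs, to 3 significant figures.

L = 46 × 8 = 368 bits.
Transmission delay = L/R = 368 / 4200000000 = 0.087619 μs.
Propagation delay = d/s = 110 m / 210000000 m/s = 0.52381 μs.
Plus processing delay 1.1 ms = 1100 μs.
Total = 1100 μs.

1100 μs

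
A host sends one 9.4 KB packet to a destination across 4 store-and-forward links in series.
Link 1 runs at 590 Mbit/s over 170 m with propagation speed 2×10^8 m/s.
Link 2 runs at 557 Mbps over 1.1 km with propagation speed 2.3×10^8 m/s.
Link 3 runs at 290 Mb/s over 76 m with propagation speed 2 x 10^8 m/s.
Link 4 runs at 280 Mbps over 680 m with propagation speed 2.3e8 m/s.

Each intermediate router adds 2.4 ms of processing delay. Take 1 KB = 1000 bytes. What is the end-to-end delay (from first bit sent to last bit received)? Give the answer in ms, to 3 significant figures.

L = 75200 bits.
Transmission delays (L/R per hop): 0.127458, 0.135009, 0.25931, 0.268571 ms; sum = 0.790348 ms.
Propagation delays (d/s per hop): 0.00085, 0.00478261, 0.00038, 0.00295652 ms; sum = 0.00896913 ms.
Processing at 3 router(s): 3 × 2.4 ms = 7.2 ms.
End-to-end = 8.00 ms.

8.00 ms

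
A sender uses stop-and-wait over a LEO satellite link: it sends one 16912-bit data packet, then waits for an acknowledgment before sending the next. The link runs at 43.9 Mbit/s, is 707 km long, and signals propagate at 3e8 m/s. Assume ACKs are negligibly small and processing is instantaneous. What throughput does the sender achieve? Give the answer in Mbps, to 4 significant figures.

t_tx = L/R = 16912/43900000 = 0.000385239 s.
t_prop = 707000/300000000 = 0.00235667 s; RTT = 0.00471333 s.
Cycle = t_tx + RTT = 0.00509857 s.
Throughput = L / cycle = 16912 / 0.00509857 = 3.317 Mbps.

3.317 Mbps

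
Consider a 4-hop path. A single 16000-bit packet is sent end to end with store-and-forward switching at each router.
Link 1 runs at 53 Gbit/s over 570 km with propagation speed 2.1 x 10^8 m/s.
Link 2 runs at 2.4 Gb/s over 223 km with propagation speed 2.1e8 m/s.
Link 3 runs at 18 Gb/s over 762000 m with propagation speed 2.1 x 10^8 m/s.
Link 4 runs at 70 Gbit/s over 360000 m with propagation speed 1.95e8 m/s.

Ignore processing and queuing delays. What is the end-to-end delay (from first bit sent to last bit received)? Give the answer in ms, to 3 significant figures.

Transmission delays (L/R per hop): 0.000301887, 0.00666667, 0.000888889, 0.000228571 ms; sum = 0.00808601 ms.
Propagation delays (d/s per hop): 2.71429, 1.0619, 3.62857, 1.84615 ms; sum = 9.25092 ms.
End-to-end = 9.26 ms.

9.26 ms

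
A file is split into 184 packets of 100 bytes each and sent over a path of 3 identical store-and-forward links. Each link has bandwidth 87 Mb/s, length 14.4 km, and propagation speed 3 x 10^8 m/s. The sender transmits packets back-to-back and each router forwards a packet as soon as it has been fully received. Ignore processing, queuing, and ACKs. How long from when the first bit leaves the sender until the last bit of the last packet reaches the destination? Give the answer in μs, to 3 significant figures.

1850 μs

Per-hop transmission t_tx = L/R = 800/87000000 = 9.1954 μs.
Per-hop propagation t_prop = 14400/300000000 = 48 μs.
Pipeline fill: first packet needs 3·t_tx to clear all hops; remaining 183 packets each add one t_tx.
Total = (3+184-1)·t_tx + 3·t_prop = 186·9.1954 + 3·48 = 1850 μs.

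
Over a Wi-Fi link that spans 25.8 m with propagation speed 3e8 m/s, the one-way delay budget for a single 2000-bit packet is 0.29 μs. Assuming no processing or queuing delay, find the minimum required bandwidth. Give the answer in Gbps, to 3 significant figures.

Propagation delay = 25.8 / 300000000 = 0.086 μs.
Transmission budget = 0.29 − 0.086 = 0.204 μs.
R ≥ L / t_tx = 2000 bits / 2.04e-07 s = 9.80 Gbps.

9.80 Gbps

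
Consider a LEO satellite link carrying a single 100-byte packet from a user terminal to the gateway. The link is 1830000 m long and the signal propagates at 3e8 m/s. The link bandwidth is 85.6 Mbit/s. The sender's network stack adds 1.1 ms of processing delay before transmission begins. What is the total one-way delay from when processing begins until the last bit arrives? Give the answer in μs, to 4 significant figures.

L = 100 × 8 = 800 bits.
Transmission delay = L/R = 800 / 85600000 = 9.34579 μs.
Propagation delay = d/s = 1830000 m / 300000000 m/s = 6100 μs.
Plus processing delay 1.1 ms = 1100 μs.
Total = 7209 μs.

7209 μs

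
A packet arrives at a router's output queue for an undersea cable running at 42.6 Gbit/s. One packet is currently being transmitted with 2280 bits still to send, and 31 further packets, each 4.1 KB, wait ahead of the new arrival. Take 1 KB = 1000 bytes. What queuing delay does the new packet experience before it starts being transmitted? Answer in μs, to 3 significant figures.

23.9 μs

Each queued packet: L/R = 32800/42600000000 = 0.769953 μs.
31 queued → 23.8685 μs.
Plus remaining 2280 bits of current packet: 0.0535211 μs.
Queuing delay = 23.9 μs.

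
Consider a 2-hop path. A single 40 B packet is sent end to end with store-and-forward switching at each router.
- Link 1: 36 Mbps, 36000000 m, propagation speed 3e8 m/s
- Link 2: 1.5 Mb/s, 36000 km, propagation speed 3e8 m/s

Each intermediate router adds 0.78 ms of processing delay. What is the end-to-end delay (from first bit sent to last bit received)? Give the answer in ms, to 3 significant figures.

L = 40 × 8 = 320 bits.
Transmission delays (L/R per hop): 0.00888889, 0.213333 ms; sum = 0.222222 ms.
Propagation delays (d/s per hop): 120, 120 ms; sum = 240 ms.
Processing at 1 router(s): 1 × 0.78 ms = 0.78 ms.
End-to-end = 241 ms.

241 ms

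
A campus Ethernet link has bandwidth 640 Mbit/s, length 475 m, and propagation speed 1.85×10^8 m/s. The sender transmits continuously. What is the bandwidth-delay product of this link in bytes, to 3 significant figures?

205 bytes

Propagation delay = 475 / 185000000 = 2.56757e-06 s.
BDP = R × t_prop = 640000000 × 2.56757e-06 = 1643.24 bits.
In bytes: 1643.24/8 = 205 bytes.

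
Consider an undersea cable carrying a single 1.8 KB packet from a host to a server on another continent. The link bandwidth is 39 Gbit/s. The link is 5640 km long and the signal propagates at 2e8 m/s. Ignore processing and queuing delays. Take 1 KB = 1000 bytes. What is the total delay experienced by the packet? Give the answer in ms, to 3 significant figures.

28.2 ms

L = 14400 bits.
Transmission delay = L/R = 14400 / 39000000000 = 0.000369231 ms.
Propagation delay = d/s = 5640000 m / 200000000 m/s = 28.2 ms.
Total = 28.2 ms.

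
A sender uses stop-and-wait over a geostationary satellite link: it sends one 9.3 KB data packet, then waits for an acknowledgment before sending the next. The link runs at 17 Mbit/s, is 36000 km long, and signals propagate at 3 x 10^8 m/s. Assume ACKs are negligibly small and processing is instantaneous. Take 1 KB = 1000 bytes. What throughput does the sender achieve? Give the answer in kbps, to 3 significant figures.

304 kbps

t_tx = L/R = 74400/17000000 = 0.00437647 s.
t_prop = 36000000/300000000 = 0.12 s; RTT = 0.24 s.
Cycle = t_tx + RTT = 0.244376 s.
Throughput = L / cycle = 74400 / 0.244376 = 304 kbps.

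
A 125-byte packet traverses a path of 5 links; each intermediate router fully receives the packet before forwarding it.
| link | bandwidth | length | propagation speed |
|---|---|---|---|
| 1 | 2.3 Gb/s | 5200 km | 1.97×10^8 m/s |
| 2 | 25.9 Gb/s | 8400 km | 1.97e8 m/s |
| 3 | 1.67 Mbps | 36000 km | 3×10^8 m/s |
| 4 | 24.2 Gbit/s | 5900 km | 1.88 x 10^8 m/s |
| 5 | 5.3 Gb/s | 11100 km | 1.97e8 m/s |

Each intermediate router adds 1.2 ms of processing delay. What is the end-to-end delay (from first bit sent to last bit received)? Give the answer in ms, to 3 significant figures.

282 ms

L = 125 × 8 = 1000 bits.
Transmission delays (L/R per hop): 0.000434783, 3.861e-05, 0.598802, 4.13223e-05, 0.000188679 ms; sum = 0.599506 ms.
Propagation delays (d/s per hop): 26.3959, 42.6396, 120, 31.383, 56.3452 ms; sum = 276.764 ms.
Processing at 4 router(s): 4 × 1.2 ms = 4.8 ms.
End-to-end = 282 ms.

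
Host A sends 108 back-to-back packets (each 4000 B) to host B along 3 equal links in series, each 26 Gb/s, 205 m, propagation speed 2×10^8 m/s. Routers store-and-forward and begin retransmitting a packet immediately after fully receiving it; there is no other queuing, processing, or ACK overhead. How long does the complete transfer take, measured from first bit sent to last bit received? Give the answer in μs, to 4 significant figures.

Per-hop transmission t_tx = L/R = 32000/26000000000 = 1.23077 μs.
Per-hop propagation t_prop = 205/200000000 = 1.025 μs.
Pipeline fill: first packet needs 3·t_tx to clear all hops; remaining 107 packets each add one t_tx.
Total = (3+108-1)·t_tx + 3·t_prop = 110·1.23077 + 3·1.025 = 138.5 μs.

138.5 μs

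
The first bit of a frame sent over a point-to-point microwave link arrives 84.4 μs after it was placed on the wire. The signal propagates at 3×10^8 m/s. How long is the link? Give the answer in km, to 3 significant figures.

25.3 km

d = s × t_prop = 300000000 × 8.44e-05 = 25.3 km.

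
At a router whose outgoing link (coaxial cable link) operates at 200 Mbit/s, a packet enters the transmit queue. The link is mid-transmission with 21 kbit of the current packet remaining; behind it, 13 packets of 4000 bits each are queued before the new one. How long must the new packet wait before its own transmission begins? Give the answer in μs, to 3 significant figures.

Each queued packet: L/R = 4000/200000000 = 20 μs.
13 queued → 260 μs.
Plus remaining 21000 bits of current packet: 105 μs.
Queuing delay = 365 μs.

365 μs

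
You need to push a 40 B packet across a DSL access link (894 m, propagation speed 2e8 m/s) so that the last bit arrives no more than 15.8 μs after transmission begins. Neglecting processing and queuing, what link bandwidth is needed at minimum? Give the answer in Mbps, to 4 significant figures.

L = 320 bits.
Propagation delay = 894 / 200000000 = 4.47 μs.
Transmission budget = 15.8 − 4.47 = 11.33 μs.
R ≥ L / t_tx = 320 bits / 1.133e-05 s = 28.24 Mbps.

28.24 Mbps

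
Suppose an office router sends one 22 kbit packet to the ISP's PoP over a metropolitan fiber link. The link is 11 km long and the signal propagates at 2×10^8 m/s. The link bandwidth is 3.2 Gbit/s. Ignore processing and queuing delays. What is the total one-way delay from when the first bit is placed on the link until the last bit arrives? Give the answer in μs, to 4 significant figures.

L = 22000 bits.
Transmission delay = L/R = 22000 / 3200000000 = 6.875 μs.
Propagation delay = d/s = 11000 m / 200000000 m/s = 55 μs.
Total = 61.88 μs.

61.88 μs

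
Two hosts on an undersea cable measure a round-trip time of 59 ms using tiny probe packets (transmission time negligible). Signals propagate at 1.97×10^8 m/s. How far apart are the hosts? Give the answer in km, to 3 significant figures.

One-way propagation = RTT/2 = 29.5 ms.
d = s × t = 197000000 × 0.0295 = 5810 km.

5810 km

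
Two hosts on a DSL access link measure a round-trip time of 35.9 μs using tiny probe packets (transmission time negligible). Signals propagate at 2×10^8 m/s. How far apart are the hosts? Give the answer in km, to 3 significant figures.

3.59 km

One-way propagation = RTT/2 = 17.95 μs.
d = s × t = 200000000 × 1.795e-05 = 3.59 km.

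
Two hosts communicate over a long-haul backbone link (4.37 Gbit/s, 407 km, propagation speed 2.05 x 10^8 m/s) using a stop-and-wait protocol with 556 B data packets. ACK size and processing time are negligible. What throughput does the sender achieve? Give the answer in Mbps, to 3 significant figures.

1.12 Mbps

t_tx = L/R = 4448/4370000000 = 1.01785e-06 s.
t_prop = 407000/2.05e+08 = 0.00198537 s; RTT = 0.00397073 s.
Cycle = t_tx + RTT = 0.00397175 s.
Throughput = L / cycle = 4448 / 0.00397175 = 1.12 Mbps.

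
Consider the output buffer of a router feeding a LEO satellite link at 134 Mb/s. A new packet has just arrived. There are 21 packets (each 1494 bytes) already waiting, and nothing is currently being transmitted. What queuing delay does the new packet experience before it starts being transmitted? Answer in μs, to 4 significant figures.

Each queued packet: L/R = 11952/134000000 = 89.194 μs.
21 queued → 1873.07 μs.
Queuing delay = 1873 μs.

1873 μs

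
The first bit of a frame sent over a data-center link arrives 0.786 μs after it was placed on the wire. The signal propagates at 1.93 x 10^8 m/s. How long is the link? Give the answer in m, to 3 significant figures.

d = s × t_prop = 193000000 × 7.86e-07 = 152 m.

152 m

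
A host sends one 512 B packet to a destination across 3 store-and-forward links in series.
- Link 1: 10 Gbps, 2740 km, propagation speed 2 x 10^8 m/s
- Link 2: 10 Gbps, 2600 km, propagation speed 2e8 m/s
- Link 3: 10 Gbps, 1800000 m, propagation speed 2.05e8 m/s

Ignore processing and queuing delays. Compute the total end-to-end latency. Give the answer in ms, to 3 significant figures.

L = 512 × 8 = 4096 bits.
Transmission delay per hop = L/R = 4096/10000000000 = 0.0004096 ms; 3 hops → 0.0012288 ms.
Propagation delays (d/s per hop): 13.7, 13, 8.78049 ms; sum = 35.4805 ms.
End-to-end = 35.5 ms.

35.5 ms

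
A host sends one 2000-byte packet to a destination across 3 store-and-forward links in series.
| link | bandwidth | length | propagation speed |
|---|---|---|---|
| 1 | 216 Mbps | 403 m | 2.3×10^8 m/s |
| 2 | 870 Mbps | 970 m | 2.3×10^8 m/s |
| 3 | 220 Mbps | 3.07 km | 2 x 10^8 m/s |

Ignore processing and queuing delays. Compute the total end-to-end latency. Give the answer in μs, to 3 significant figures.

187 μs

L = 2000 × 8 = 16000 bits.
Transmission delays (L/R per hop): 74.0741, 18.3908, 72.7273 μs; sum = 165.192 μs.
Propagation delays (d/s per hop): 1.75217, 4.21739, 15.35 μs; sum = 21.3196 μs.
End-to-end = 187 μs.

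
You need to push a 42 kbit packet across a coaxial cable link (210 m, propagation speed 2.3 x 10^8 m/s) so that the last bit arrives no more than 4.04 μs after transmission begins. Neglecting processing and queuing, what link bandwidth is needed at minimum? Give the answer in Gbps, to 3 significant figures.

Propagation delay = 210 / 2.3e+08 = 0.913043 μs.
Transmission budget = 4.04 − 0.913043 = 3.12696 μs.
R ≥ L / t_tx = 42000 bits / 3.12696e-06 s = 13.4 Gbps.

13.4 Gbps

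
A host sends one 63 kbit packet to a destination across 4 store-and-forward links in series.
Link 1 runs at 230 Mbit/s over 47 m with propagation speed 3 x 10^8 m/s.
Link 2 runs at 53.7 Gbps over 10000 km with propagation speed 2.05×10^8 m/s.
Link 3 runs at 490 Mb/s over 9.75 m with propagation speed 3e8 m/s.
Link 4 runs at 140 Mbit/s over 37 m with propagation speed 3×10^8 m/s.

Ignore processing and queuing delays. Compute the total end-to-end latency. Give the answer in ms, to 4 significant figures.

L = 63000 bits.
Transmission delays (L/R per hop): 0.273913, 0.00117318, 0.128571, 0.45 ms; sum = 0.853658 ms.
Propagation delays (d/s per hop): 0.000156667, 48.7805, 3.25e-05, 0.000123333 ms; sum = 48.7808 ms.
End-to-end = 49.63 ms.

49.63 ms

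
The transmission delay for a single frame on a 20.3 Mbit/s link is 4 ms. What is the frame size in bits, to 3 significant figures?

81200 bits

L = R × t_tx = 20300000 b/s × 0.004 s = 81200 bits.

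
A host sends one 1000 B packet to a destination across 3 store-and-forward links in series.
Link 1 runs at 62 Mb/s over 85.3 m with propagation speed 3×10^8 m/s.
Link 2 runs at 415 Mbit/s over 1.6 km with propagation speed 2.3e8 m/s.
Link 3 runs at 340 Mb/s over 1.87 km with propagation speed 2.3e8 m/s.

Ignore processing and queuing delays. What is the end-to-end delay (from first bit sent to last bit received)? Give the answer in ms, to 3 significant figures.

L = 1000 × 8 = 8000 bits.
Transmission delays (L/R per hop): 0.129032, 0.0192771, 0.0235294 ms; sum = 0.171839 ms.
Propagation delays (d/s per hop): 0.000284333, 0.00695652, 0.00813043 ms; sum = 0.0153713 ms.
End-to-end = 0.187 ms.

0.187 ms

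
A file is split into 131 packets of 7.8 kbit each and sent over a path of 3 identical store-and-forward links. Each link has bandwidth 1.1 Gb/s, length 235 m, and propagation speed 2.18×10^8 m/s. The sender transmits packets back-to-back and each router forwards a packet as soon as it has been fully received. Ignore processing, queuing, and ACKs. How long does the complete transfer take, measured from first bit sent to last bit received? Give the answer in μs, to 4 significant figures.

Per-hop transmission t_tx = L/R = 7800/1100000000 = 7.09091 μs.
Per-hop propagation t_prop = 235/2.18e+08 = 1.07798 μs.
Pipeline fill: first packet needs 3·t_tx to clear all hops; remaining 130 packets each add one t_tx.
Total = (3+131-1)·t_tx + 3·t_prop = 133·7.09091 + 3·1.07798 = 946.3 μs.

946.3 μs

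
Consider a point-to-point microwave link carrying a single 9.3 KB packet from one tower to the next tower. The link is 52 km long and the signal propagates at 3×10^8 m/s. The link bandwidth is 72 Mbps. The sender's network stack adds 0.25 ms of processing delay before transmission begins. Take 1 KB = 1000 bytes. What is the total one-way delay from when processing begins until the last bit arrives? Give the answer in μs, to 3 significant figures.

L = 74400 bits.
Transmission delay = L/R = 74400 / 72000000 = 1033.33 μs.
Propagation delay = d/s = 52000 m / 300000000 m/s = 173.333 μs.
Plus processing delay 0.25 ms = 250 μs.
Total = 1460 μs.

1460 μs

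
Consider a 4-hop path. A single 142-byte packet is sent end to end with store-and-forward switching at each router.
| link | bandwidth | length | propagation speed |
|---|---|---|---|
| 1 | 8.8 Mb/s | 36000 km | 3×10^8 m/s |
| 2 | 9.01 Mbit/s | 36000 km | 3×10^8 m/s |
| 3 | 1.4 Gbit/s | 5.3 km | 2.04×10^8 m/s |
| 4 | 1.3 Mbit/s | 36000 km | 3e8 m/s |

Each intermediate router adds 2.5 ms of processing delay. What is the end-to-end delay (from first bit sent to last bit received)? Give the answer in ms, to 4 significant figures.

L = 142 × 8 = 1136 bits.
Transmission delays (L/R per hop): 0.129091, 0.126082, 0.000811429, 0.873846 ms; sum = 1.12983 ms.
Propagation delays (d/s per hop): 120, 120, 0.0259804, 120 ms; sum = 360.026 ms.
Processing at 3 router(s): 3 × 2.5 ms = 7.5 ms.
End-to-end = 368.7 ms.

368.7 ms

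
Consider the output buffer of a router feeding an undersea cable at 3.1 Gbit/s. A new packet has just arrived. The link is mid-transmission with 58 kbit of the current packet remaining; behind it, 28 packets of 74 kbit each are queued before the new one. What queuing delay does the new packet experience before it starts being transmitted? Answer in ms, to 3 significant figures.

0.687 ms

Each queued packet: L/R = 74000/3100000000 = 0.023871 ms.
28 queued → 0.668387 ms.
Plus remaining 58000 bits of current packet: 0.0187097 ms.
Queuing delay = 0.687 ms.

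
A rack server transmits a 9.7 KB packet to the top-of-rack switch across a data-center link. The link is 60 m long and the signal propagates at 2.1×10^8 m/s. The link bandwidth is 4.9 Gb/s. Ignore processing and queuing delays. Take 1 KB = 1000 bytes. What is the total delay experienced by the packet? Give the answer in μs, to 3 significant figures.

L = 77600 bits.
Transmission delay = L/R = 77600 / 4900000000 = 15.8367 μs.
Propagation delay = d/s = 60 m / 210000000 m/s = 0.285714 μs.
Total = 16.1 μs.

16.1 μs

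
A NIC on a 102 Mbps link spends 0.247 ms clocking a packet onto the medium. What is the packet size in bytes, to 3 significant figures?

3150 bytes

L = R × t_tx = 102000000 b/s × 0.000247 s = 25194 bits.
In bytes: 25194 / 8 = 3150 bytes.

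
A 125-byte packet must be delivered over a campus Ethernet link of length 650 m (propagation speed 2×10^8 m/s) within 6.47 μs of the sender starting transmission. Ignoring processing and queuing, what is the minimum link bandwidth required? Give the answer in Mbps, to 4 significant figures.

L = 1000 bits.
Propagation delay = 650 / 200000000 = 3.25 μs.
Transmission budget = 6.47 − 3.25 = 3.22 μs.
R ≥ L / t_tx = 1000 bits / 3.22e-06 s = 310.6 Mbps.

310.6 Mbps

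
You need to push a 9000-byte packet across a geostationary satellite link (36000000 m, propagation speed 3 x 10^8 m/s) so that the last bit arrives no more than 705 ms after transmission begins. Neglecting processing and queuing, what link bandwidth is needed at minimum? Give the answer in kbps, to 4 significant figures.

123.1 kbps

L = 72000 bits.
Propagation delay = 36000000 / 300000000 = 120 ms.
Transmission budget = 705 − 120 = 585 ms.
R ≥ L / t_tx = 72000 bits / 0.585 s = 123.1 kbps.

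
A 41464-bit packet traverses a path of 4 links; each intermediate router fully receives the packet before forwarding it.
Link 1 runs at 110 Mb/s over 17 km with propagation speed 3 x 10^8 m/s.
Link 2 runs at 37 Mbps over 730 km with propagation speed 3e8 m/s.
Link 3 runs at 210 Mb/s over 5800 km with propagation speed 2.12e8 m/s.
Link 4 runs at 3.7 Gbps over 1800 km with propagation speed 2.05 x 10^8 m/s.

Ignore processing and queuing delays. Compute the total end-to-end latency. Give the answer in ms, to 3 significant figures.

40.3 ms

Transmission delays (L/R per hop): 0.376945, 1.12065, 0.197448, 0.0112065 ms; sum = 1.70625 ms.
Propagation delays (d/s per hop): 0.0566667, 2.43333, 27.3585, 8.78049 ms; sum = 38.629 ms.
End-to-end = 40.3 ms.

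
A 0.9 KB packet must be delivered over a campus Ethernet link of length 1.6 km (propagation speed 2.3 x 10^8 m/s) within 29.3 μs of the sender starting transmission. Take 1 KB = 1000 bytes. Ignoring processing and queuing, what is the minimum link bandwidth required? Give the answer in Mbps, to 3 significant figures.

322 Mbps

L = 7200 bits.
Propagation delay = 1600 / 2.3e+08 = 6.95652 μs.
Transmission budget = 29.3 − 6.95652 = 22.3435 μs.
R ≥ L / t_tx = 7200 bits / 2.23435e-05 s = 322 Mbps.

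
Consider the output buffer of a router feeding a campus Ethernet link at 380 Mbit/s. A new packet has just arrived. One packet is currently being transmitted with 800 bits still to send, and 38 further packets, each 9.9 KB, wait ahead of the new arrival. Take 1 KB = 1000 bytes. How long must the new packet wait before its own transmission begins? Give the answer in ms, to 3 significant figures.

7.92 ms

Each queued packet: L/R = 79200/380000000 = 0.208421 ms.
38 queued → 7.92 ms.
Plus remaining 800 bits of current packet: 0.00210526 ms.
Queuing delay = 7.92 ms.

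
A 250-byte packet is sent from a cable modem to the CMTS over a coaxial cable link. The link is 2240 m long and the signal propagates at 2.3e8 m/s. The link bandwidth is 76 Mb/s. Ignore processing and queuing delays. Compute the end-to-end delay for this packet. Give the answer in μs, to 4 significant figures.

L = 250 × 8 = 2000 bits.
Transmission delay = L/R = 2000 / 76000000 = 26.3158 μs.
Propagation delay = d/s = 2240 m / 2.3e+08 m/s = 9.73913 μs.
Total = 36.05 μs.

36.05 μs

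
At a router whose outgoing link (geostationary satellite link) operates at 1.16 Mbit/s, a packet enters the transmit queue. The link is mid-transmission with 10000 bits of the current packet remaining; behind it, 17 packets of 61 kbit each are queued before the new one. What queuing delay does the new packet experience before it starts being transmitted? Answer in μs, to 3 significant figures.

903000 μs

Each queued packet: L/R = 61000/1160000 = 52586.2 μs.
17 queued → 893966 μs.
Plus remaining 10000 bits of current packet: 8620.69 μs.
Queuing delay = 903000 μs.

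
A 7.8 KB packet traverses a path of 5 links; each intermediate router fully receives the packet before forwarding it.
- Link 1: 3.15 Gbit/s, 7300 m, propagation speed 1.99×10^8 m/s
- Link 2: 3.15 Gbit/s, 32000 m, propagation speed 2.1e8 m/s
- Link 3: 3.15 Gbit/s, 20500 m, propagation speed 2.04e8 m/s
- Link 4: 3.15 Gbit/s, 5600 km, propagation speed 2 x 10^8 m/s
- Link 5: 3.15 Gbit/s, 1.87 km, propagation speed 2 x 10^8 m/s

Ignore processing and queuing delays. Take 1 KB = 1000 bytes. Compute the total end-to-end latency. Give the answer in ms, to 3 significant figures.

28.4 ms

L = 62400 bits.
Transmission delay per hop = L/R = 62400/3150000000 = 0.0198095 ms; 5 hops → 0.0990476 ms.
Propagation delays (d/s per hop): 0.0366834, 0.152381, 0.10049, 28, 0.00935 ms; sum = 28.2989 ms.
End-to-end = 28.4 ms.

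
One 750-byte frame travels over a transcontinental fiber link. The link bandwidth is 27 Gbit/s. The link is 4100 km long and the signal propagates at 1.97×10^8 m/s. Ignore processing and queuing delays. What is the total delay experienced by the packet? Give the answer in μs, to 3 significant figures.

20800 μs

L = 750 × 8 = 6000 bits.
Transmission delay = L/R = 6000 / 27000000000 = 0.222222 μs.
Propagation delay = d/s = 4100000 m / 197000000 m/s = 20812.2 μs.
Total = 20800 μs.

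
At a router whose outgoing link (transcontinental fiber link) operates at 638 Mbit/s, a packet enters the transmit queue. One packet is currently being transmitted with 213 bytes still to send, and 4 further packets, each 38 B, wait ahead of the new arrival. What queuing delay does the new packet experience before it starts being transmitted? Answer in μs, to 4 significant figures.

Each queued packet: L/R = 304/638000000 = 0.476489 μs.
4 queued → 1.90596 μs.
Plus remaining 1704 bits of current packet: 2.67085 μs.
Queuing delay = 4.577 μs.

4.577 μs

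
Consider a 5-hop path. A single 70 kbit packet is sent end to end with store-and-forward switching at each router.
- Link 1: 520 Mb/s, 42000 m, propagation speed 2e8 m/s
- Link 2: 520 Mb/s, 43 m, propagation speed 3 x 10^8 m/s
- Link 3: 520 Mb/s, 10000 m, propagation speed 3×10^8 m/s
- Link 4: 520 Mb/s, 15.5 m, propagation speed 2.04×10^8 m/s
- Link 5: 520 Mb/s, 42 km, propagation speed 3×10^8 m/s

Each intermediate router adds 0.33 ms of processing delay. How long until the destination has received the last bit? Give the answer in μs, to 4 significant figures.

L = 70000 bits.
Transmission delay per hop = L/R = 70000/520000000 = 134.615 μs; 5 hops → 673.077 μs.
Propagation delays (d/s per hop): 210, 0.143333, 33.3333, 0.0759804, 140 μs; sum = 383.553 μs.
Processing at 4 router(s): 4 × 0.33 ms = 1320 μs.
End-to-end = 2377 μs.

2377 μs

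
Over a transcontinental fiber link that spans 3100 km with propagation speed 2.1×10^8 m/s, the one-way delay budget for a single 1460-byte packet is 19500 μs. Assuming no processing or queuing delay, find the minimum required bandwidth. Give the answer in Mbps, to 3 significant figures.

2.47 Mbps

L = 11680 bits.
Propagation delay = 3100000 / 210000000 = 14761.9 μs.
Transmission budget = 19500 − 14761.9 = 4738.1 μs.
R ≥ L / t_tx = 11680 bits / 0.0047381 s = 2.47 Mbps.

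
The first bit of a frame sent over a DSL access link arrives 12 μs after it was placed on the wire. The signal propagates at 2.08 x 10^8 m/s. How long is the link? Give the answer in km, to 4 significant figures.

2.496 km

d = s × t_prop = 208000000 × 1.2e-05 = 2.496 km.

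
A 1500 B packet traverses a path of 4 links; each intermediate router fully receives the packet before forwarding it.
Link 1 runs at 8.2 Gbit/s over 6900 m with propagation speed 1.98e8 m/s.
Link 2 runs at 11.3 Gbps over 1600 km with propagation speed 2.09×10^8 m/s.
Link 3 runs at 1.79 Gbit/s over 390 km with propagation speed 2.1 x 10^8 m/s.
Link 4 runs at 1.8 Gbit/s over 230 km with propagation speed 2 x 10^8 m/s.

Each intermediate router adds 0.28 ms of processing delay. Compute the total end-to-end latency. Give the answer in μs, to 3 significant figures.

11600 μs

L = 1500 × 8 = 12000 bits.
Transmission delays (L/R per hop): 1.46341, 1.06195, 6.70391, 6.66667 μs; sum = 15.8959 μs.
Propagation delays (d/s per hop): 34.8485, 7655.5, 1857.14, 1150 μs; sum = 10697.5 μs.
Processing at 3 router(s): 3 × 0.28 ms = 840 μs.
End-to-end = 11600 μs.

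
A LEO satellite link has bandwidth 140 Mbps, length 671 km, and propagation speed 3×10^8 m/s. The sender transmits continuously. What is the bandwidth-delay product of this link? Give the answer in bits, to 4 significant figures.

Propagation delay = 671000 / 300000000 = 0.00223667 s.
BDP = R × t_prop = 140000000 × 0.00223667 = 313133 bits.

313100 bits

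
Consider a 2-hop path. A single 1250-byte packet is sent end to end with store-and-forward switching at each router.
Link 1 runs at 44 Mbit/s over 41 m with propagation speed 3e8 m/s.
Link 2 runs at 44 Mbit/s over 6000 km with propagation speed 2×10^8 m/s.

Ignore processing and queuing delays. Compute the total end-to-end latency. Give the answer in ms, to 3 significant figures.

30.5 ms

L = 1250 × 8 = 10000 bits.
Transmission delay per hop = L/R = 10000/44000000 = 0.227273 ms; 2 hops → 0.454545 ms.
Propagation delays (d/s per hop): 0.000136667, 30 ms; sum = 30.0001 ms.
End-to-end = 30.5 ms.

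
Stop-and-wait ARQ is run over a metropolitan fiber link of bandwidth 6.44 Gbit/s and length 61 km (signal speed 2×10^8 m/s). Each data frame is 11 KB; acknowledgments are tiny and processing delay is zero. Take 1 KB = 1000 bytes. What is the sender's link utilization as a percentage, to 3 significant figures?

2.19 %

t_tx = L/R = 88000/6440000000 = 1.36646e-05 s.
t_prop = 61000/200000000 = 0.000305 s; RTT = 0.00061 s.
Cycle = t_tx + RTT = 0.000623665 s.
Utilization = t_tx / cycle = 1.36646e-05/0.000623665 = 2.19 %.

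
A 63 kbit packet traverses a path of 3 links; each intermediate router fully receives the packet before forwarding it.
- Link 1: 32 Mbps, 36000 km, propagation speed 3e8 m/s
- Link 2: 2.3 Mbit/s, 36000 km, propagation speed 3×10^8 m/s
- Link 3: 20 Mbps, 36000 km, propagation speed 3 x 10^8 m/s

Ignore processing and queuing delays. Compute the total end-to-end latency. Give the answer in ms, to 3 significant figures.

L = 63000 bits.
Transmission delays (L/R per hop): 1.96875, 27.3913, 3.15 ms; sum = 32.5101 ms.
Propagation delays (d/s per hop): 120, 120, 120 ms; sum = 360 ms.
End-to-end = 393 ms.

393 ms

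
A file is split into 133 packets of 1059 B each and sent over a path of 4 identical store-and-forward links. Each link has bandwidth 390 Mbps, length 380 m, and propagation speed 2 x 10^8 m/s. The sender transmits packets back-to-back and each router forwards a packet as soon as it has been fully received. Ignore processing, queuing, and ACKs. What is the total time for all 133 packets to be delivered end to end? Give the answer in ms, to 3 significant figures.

Per-hop transmission t_tx = L/R = 8472/390000000 = 0.0217231 ms.
Per-hop propagation t_prop = 380/200000000 = 0.0019 ms.
Pipeline fill: first packet needs 4·t_tx to clear all hops; remaining 132 packets each add one t_tx.
Total = (4+133-1)·t_tx + 4·t_prop = 136·0.0217231 + 4·0.0019 = 2.96 ms.

2.96 ms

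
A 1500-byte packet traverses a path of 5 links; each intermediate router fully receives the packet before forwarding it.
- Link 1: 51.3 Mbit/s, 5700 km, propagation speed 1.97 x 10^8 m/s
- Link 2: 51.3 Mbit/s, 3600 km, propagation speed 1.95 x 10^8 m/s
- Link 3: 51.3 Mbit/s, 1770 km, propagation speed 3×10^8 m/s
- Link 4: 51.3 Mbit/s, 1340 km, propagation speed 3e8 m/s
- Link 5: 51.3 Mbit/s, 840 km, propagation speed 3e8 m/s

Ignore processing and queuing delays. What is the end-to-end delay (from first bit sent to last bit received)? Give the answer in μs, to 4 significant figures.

61730 μs

L = 1500 × 8 = 12000 bits.
Transmission delay per hop = L/R = 12000/51300000 = 233.918 μs; 5 hops → 1169.59 μs.
Propagation delays (d/s per hop): 28934, 18461.5, 5900, 4466.67, 2800 μs; sum = 60562.2 μs.
End-to-end = 61730 μs.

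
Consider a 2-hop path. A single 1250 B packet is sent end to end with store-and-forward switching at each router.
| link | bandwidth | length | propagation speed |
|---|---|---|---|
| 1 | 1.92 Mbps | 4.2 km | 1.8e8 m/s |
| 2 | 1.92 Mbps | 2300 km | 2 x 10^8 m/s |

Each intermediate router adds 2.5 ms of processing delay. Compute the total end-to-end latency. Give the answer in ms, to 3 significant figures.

24.4 ms

L = 1250 × 8 = 10000 bits.
Transmission delay per hop = L/R = 10000/1920000 = 5.20833 ms; 2 hops → 10.4167 ms.
Propagation delays (d/s per hop): 0.0233333, 11.5 ms; sum = 11.5233 ms.
Processing at 1 router(s): 1 × 2.5 ms = 2.5 ms.
End-to-end = 24.4 ms.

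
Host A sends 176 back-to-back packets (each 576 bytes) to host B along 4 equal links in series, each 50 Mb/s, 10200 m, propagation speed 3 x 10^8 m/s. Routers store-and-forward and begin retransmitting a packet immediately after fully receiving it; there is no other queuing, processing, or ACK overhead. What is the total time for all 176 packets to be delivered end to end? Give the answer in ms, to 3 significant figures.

16.6 ms

Per-hop transmission t_tx = L/R = 4608/50000000 = 0.09216 ms.
Per-hop propagation t_prop = 10200/300000000 = 0.034 ms.
Pipeline fill: first packet needs 4·t_tx to clear all hops; remaining 175 packets each add one t_tx.
Total = (4+176-1)·t_tx + 4·t_prop = 179·0.09216 + 4·0.034 = 16.6 ms.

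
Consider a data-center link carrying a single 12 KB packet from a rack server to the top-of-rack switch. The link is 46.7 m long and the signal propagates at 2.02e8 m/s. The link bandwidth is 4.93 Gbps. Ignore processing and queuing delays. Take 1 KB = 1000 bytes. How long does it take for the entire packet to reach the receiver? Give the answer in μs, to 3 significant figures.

19.7 μs

L = 96000 bits.
Transmission delay = L/R = 96000 / 4930000000 = 19.4726 μs.
Propagation delay = d/s = 46.7 m / 202000000 m/s = 0.231188 μs.
Total = 19.7 μs.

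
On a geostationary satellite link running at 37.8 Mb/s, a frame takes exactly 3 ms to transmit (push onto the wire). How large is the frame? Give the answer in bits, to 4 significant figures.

113400 bits

L = R × t_tx = 37800000 b/s × 0.003 s = 113400 bits.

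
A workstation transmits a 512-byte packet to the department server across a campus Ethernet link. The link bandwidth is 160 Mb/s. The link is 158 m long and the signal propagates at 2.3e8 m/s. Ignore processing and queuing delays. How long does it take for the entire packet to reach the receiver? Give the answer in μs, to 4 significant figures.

L = 512 × 8 = 4096 bits.
Transmission delay = L/R = 4096 / 160000000 = 25.6 μs.
Propagation delay = d/s = 158 m / 2.3e+08 m/s = 0.686957 μs.
Total = 26.29 μs.

26.29 μs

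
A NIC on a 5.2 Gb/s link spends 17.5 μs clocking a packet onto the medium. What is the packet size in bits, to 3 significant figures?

91000 bits

L = R × t_tx = 5200000000 b/s × 1.75e-05 s = 91000 bits.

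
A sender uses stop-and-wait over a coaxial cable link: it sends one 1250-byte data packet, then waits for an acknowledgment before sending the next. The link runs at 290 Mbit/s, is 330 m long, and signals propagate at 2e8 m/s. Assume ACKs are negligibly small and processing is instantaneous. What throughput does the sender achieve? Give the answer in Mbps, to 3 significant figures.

265 Mbps

t_tx = L/R = 10000/290000000 = 3.44828e-05 s.
t_prop = 330/200000000 = 1.65e-06 s; RTT = 3.3e-06 s.
Cycle = t_tx + RTT = 3.77828e-05 s.
Throughput = L / cycle = 10000 / 3.77828e-05 = 265 Mbps.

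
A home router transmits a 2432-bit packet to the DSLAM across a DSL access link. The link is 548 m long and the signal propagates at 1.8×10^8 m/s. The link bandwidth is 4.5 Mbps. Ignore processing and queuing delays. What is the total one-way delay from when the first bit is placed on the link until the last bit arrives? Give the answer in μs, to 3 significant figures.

Transmission delay = L/R = 2432 / 4500000 = 540.444 μs.
Propagation delay = d/s = 548 m / 180000000 m/s = 3.04444 μs.
Total = 543 μs.

543 μs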